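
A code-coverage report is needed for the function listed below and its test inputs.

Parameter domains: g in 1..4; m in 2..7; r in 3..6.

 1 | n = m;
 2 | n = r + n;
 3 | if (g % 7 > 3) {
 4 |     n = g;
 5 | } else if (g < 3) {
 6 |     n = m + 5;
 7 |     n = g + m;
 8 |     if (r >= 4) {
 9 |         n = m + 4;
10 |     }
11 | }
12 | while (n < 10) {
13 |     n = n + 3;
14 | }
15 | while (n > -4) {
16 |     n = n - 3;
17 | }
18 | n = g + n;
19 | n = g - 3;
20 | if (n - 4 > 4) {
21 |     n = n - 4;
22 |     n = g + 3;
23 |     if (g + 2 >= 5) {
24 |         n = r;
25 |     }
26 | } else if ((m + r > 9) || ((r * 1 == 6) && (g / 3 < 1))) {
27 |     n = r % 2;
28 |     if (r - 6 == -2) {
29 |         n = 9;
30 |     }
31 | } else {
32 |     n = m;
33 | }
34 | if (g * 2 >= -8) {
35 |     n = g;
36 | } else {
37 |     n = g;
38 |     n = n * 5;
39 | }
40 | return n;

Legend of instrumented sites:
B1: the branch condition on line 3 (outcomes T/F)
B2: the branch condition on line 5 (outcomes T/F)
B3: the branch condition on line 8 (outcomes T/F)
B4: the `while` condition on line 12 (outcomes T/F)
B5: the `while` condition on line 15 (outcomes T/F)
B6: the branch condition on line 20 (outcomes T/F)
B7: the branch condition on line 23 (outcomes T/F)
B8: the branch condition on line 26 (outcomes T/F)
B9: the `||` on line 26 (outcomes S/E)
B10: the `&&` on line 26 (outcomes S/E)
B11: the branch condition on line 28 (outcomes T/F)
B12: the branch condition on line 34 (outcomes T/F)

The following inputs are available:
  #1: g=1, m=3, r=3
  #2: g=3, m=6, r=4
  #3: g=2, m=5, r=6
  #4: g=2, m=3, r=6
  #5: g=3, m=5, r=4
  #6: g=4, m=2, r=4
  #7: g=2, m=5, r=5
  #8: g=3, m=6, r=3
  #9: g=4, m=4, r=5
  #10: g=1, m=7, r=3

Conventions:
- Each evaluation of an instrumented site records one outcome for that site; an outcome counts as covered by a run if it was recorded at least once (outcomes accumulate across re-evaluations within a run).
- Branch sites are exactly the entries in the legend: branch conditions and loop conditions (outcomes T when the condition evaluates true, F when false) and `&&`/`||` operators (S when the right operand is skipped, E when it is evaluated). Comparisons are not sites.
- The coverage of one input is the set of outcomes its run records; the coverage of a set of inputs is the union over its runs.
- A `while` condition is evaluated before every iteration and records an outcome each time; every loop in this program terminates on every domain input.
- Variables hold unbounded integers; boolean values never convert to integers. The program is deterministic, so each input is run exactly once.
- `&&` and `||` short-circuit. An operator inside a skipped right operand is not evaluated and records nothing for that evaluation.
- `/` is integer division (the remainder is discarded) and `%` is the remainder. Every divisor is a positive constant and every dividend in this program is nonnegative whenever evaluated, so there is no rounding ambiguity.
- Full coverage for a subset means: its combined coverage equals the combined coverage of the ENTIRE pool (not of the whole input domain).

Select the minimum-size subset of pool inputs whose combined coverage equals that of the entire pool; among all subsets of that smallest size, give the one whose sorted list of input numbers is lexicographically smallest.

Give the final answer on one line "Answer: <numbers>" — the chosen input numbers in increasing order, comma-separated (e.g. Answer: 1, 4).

test 1 (g=1, m=3, r=3) hits B1=F, B2=T, B3=F, B4=T, B4=F, B5=T, B5=F, B6=F, B8=F, B9=E, B10=S, B12=T
test 2 (g=3, m=6, r=4) hits B1=F, B2=F, B4=F, B5=T, B5=F, B6=F, B8=T, B9=S, B11=T, B12=T
test 3 (g=2, m=5, r=6) hits B1=F, B2=T, B3=T, B4=T, B4=F, B5=T, B5=F, B6=F, B8=T, B9=S, B11=F, B12=T
test 4 (g=2, m=3, r=6) hits B1=F, B2=T, B3=T, B4=T, B4=F, B5=T, B5=F, B6=F, B8=T, B9=E, B10=E, B11=F, B12=T
test 5 (g=3, m=5, r=4) hits B1=F, B2=F, B4=T, B4=F, B5=T, B5=F, B6=F, B8=F, B9=E, B10=S, B12=T
test 6 (g=4, m=2, r=4) hits B1=T, B4=T, B4=F, B5=T, B5=F, B6=F, B8=F, B9=E, B10=S, B12=T
test 7 (g=2, m=5, r=5) hits B1=F, B2=T, B3=T, B4=T, B4=F, B5=T, B5=F, B6=F, B8=T, B9=S, B11=F, B12=T
test 8 (g=3, m=6, r=3) hits B1=F, B2=F, B4=T, B4=F, B5=T, B5=F, B6=F, B8=F, B9=E, B10=S, B12=T
test 9 (g=4, m=4, r=5) hits B1=T, B4=T, B4=F, B5=T, B5=F, B6=F, B8=F, B9=E, B10=S, B12=T
test 10 (g=1, m=7, r=3) hits B1=F, B2=T, B3=F, B4=T, B4=F, B5=T, B5=F, B6=F, B8=T, B9=S, B11=F, B12=T
pool-wide coverage (20 outcomes): B1=T, B1=F, B2=T, B2=F, B3=T, B3=F, B4=T, B4=F, B5=T, B5=F, B6=F, B8=T, B8=F, B9=S, B9=E, B10=S, B10=E, B11=T, B11=F, B12=T
size 1 is not enough: best union over all size-1 subsets is 13/20
size 2 is not enough: best union over all size-2 subsets is 16/20
size 3 is not enough: best union over all size-3 subsets is 19/20
size 4: inputs {1, 2, 4, 6} cover all 20 outcomes, and no lexicographically smaller subset of this size does

Answer: 1, 2, 4, 6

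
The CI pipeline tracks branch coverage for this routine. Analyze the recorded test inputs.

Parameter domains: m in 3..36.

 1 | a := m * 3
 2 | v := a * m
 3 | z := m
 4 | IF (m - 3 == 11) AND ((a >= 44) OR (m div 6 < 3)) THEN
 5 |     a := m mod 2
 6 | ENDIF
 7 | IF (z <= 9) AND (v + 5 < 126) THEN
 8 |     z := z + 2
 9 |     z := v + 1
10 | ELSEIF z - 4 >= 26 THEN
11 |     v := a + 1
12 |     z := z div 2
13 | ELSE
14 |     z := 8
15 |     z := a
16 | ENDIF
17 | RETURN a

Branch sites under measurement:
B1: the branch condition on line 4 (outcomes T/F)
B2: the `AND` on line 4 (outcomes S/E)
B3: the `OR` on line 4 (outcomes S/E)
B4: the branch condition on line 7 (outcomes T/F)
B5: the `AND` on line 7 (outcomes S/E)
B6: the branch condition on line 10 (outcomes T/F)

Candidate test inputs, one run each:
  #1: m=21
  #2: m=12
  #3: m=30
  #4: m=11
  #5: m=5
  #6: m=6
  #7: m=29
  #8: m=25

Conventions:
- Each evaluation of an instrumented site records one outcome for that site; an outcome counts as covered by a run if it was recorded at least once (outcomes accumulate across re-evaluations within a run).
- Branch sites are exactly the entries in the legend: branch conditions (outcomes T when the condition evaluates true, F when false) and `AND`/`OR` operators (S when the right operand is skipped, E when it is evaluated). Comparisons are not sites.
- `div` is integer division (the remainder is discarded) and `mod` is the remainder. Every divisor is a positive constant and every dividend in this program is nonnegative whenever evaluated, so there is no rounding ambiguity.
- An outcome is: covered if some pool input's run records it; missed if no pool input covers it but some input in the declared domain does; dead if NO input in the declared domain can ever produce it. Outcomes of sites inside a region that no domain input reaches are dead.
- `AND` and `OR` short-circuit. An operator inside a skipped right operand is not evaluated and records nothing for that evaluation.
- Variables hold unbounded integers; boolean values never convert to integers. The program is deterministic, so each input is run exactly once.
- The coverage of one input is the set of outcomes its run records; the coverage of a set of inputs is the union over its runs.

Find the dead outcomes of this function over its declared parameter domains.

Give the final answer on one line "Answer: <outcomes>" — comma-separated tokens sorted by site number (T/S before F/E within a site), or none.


running all 34 domain inputs and tallying outcomes:
  B3=S: zero occurrences over every domain input -> dead
  reachable outcomes have witnesses, e.g. B1=T (e.g. m=14), B1=F (e.g. m=3), B2=S (e.g. m=3), B2=E (e.g. m=14)
Answer: B3=S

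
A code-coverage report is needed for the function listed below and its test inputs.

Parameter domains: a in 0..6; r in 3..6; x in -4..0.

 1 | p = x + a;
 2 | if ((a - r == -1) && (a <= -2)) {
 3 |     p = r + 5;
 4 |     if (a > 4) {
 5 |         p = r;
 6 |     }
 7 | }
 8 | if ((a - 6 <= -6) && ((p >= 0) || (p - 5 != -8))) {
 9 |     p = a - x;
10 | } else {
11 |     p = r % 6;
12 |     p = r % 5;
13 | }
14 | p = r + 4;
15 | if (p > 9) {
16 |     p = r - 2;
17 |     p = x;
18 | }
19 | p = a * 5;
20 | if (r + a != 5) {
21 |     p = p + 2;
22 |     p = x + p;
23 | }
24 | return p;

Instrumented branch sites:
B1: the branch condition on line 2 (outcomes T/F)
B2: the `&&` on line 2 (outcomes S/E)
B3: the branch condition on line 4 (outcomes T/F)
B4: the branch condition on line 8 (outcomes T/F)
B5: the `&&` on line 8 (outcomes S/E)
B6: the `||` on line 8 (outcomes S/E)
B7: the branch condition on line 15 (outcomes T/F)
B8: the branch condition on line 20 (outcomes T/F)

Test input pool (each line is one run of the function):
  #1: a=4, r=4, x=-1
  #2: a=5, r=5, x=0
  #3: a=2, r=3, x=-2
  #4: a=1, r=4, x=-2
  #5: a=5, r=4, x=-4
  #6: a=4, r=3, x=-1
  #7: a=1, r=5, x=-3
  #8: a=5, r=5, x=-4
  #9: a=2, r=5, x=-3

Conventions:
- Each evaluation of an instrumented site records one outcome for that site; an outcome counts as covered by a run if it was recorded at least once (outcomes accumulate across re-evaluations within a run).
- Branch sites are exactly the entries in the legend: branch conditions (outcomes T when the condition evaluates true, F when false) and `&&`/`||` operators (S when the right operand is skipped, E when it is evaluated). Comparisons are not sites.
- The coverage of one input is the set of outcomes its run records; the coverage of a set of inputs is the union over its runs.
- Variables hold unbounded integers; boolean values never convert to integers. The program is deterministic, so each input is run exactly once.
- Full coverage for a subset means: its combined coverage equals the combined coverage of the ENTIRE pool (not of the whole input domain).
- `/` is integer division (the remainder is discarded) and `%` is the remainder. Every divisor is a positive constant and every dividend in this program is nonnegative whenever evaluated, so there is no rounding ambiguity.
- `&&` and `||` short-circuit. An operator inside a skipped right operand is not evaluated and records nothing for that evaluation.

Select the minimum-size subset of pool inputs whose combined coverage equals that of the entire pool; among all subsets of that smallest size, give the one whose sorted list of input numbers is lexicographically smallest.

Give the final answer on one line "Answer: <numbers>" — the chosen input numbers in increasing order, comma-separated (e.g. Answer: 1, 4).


#1 (a=4, r=4, x=-1) -> covered: B1=F, B2=S, B4=F, B5=S, B7=F, B8=T
#2 (a=5, r=5, x=0) -> covered: B1=F, B2=S, B4=F, B5=S, B7=F, B8=T
#3 (a=2, r=3, x=-2) -> covered: B1=F, B2=E, B4=F, B5=S, B7=F, B8=F
#4 (a=1, r=4, x=-2) -> covered: B1=F, B2=S, B4=F, B5=S, B7=F, B8=F
#5 (a=5, r=4, x=-4) -> covered: B1=F, B2=S, B4=F, B5=S, B7=F, B8=T
#6 (a=4, r=3, x=-1) -> covered: B1=F, B2=S, B4=F, B5=S, B7=F, B8=T
#7 (a=1, r=5, x=-3) -> covered: B1=F, B2=S, B4=F, B5=S, B7=F, B8=T
#8 (a=5, r=5, x=-4) -> covered: B1=F, B2=S, B4=F, B5=S, B7=F, B8=T
#9 (a=2, r=5, x=-3) -> covered: B1=F, B2=S, B4=F, B5=S, B7=F, B8=T
together the pool reaches 8 outcomes: B1=F, B2=S, B2=E, B4=F, B5=S, B7=F, B8=T, B8=F
checked all size-1 subsets: none covers 8 outcomes (max 6/8)
inputs {1, 3} (size 2) cover everything; no size-2 subset with a lexicographically smaller index list covers all 8
Answer: 1, 3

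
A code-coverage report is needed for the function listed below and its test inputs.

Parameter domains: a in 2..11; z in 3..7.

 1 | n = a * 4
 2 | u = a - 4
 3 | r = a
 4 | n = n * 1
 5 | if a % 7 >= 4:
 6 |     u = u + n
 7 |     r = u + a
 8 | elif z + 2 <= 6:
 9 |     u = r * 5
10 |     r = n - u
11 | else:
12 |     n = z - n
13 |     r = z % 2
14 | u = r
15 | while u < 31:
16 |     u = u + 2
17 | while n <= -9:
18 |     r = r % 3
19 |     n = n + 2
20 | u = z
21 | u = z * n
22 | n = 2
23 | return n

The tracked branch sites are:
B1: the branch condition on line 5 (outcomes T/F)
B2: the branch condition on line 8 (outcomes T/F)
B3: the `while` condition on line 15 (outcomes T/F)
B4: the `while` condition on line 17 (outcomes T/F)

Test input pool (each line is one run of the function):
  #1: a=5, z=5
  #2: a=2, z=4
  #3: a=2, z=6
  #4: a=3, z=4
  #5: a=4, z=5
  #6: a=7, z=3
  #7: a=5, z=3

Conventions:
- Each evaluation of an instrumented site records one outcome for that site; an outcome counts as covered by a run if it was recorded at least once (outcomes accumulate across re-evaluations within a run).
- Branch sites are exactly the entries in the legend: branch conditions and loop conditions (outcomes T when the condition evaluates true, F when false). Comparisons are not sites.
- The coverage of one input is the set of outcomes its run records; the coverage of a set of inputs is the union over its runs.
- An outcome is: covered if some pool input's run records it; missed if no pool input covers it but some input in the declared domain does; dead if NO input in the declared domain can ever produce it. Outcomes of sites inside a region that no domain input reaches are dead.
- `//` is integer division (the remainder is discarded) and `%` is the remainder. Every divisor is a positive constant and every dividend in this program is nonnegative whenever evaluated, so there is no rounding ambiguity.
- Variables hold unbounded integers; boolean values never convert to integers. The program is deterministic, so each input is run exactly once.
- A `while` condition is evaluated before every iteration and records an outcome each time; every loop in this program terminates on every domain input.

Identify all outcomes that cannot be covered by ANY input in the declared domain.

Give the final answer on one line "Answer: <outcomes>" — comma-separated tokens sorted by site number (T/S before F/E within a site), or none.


checking every outcome against all 50 domain inputs:
  reachable outcomes have witnesses, e.g. B1=T (e.g. a=4, z=3), B1=F (e.g. a=2, z=3), B2=T (e.g. a=2, z=3), B2=F (e.g. a=2, z=5)
Answer: none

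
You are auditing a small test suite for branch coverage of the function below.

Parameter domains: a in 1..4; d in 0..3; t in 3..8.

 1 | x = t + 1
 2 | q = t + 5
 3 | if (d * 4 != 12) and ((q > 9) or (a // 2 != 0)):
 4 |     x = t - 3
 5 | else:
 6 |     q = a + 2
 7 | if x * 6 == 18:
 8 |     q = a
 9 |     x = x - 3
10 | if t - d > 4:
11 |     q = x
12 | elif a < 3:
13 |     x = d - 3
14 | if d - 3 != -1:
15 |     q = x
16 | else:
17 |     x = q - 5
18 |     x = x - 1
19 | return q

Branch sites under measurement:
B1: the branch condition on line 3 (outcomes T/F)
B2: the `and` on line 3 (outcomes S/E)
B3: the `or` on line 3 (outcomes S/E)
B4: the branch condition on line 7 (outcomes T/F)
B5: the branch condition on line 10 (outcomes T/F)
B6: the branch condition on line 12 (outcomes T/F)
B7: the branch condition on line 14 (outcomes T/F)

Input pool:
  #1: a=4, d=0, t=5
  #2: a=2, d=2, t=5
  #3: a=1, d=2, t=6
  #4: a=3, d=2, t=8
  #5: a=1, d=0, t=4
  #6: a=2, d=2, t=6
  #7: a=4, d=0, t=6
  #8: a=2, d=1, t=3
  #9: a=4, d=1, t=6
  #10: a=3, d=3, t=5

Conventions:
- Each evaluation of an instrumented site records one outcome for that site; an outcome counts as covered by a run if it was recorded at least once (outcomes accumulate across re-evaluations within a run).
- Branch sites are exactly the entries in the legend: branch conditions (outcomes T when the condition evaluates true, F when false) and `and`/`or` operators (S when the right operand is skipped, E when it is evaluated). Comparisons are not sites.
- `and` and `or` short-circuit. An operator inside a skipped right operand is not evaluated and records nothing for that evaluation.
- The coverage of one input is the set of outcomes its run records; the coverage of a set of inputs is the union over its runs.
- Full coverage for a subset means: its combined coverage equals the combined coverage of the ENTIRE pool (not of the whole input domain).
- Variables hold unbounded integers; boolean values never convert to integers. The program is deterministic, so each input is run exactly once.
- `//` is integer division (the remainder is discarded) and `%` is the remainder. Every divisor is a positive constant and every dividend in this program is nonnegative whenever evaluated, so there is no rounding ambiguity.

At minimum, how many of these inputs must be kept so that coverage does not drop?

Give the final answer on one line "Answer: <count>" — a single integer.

test 1 (a=4, d=0, t=5) fires B2->E, B3->S, B1->T, B4->F, B5->T, B7->T; hits B1=T, B2=E, B3=S, B4=F, B5=T, B7=T
test 2 (a=2, d=2, t=5) fires B2->E, B3->S, B1->T, B4->F, B5->F, B6->T, B7->F; hits B1=T, B2=E, B3=S, B4=F, B5=F, B6=T, B7=F
test 3 (a=1, d=2, t=6) fires B2->E, B3->S, B1->T, B4->T, B5->F, B6->T, B7->F; hits B1=T, B2=E, B3=S, B4=T, B5=F, B6=T, B7=F
test 4 (a=3, d=2, t=8) fires B2->E, B3->S, B1->T, B4->F, B5->T, B7->F; hits B1=T, B2=E, B3=S, B4=F, B5=T, B7=F
test 5 (a=1, d=0, t=4) fires B2->E, B3->E, B1->F, B4->F, B5->F, B6->T, B7->T; hits B1=F, B2=E, B3=E, B4=F, B5=F, B6=T, B7=T
test 6 (a=2, d=2, t=6) fires B2->E, B3->S, B1->T, B4->T, B5->F, B6->T, B7->F; hits B1=T, B2=E, B3=S, B4=T, B5=F, B6=T, B7=F
test 7 (a=4, d=0, t=6) fires B2->E, B3->S, B1->T, B4->T, B5->T, B7->T; hits B1=T, B2=E, B3=S, B4=T, B5=T, B7=T
test 8 (a=2, d=1, t=3) fires B2->E, B3->E, B1->T, B4->F, B5->F, B6->T, B7->T; hits B1=T, B2=E, B3=E, B4=F, B5=F, B6=T, B7=T
test 9 (a=4, d=1, t=6) fires B2->E, B3->S, B1->T, B4->T, B5->T, B7->T; hits B1=T, B2=E, B3=S, B4=T, B5=T, B7=T
test 10 (a=3, d=3, t=5) fires B2->S, B1->F, B4->F, B5->F, B6->F, B7->T; hits B1=F, B2=S, B4=F, B5=F, B6=F, B7=T
pool-wide coverage (14 outcomes): B1=T, B1=F, B2=S, B2=E, B3=S, B3=E, B4=T, B4=F, B5=T, B5=F, B6=T, B6=F, B7=T, B7=F
checked all size-1 subsets: none covers 14 outcomes (max 7/14)
checked all size-2 subsets: none covers 14 outcomes (max 12/14)
checked all size-3 subsets: none covers 14 outcomes (max 13/14)
inputs {1, 3, 5, 10} (size 4) cover everything; no size-4 subset with a lexicographically smaller index list covers all 14

Answer: 4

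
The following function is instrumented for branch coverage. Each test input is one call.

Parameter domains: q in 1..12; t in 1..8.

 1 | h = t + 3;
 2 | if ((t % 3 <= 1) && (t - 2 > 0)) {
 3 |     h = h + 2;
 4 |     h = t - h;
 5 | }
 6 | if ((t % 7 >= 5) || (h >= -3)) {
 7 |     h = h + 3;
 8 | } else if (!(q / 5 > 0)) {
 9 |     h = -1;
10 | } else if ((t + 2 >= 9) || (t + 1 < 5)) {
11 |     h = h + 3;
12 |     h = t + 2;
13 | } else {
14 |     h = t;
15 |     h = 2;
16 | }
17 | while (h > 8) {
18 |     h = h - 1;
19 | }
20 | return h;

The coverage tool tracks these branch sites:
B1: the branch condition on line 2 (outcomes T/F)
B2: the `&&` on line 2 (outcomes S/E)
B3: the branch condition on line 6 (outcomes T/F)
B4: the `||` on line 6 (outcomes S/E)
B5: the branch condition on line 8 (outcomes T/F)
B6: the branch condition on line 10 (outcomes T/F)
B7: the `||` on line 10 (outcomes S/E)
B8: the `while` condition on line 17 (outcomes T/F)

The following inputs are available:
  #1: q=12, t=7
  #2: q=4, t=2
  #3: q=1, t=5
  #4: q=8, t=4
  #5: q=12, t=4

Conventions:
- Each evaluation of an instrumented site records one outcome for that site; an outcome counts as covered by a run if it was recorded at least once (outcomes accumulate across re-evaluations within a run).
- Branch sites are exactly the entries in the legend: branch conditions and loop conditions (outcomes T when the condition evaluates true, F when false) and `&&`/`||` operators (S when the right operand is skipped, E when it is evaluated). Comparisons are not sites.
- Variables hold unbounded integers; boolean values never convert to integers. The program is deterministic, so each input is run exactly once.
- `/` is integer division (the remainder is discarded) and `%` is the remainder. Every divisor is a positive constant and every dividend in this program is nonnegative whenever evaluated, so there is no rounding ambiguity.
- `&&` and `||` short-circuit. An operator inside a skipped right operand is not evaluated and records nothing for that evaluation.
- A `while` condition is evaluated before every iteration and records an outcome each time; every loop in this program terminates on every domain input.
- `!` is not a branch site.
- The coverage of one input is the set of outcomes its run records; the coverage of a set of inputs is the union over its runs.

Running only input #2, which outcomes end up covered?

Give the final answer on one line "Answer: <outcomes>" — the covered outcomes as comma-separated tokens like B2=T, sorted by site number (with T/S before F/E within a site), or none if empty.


Running input #2 (q=4, t=2), event by event:
  B2->S, B1->F, B4->E, B3->T, B8->F
distinct outcomes covered: B1=F, B2=S, B3=T, B4=E, B8=F
Answer: B1=F, B2=S, B3=T, B4=E, B8=F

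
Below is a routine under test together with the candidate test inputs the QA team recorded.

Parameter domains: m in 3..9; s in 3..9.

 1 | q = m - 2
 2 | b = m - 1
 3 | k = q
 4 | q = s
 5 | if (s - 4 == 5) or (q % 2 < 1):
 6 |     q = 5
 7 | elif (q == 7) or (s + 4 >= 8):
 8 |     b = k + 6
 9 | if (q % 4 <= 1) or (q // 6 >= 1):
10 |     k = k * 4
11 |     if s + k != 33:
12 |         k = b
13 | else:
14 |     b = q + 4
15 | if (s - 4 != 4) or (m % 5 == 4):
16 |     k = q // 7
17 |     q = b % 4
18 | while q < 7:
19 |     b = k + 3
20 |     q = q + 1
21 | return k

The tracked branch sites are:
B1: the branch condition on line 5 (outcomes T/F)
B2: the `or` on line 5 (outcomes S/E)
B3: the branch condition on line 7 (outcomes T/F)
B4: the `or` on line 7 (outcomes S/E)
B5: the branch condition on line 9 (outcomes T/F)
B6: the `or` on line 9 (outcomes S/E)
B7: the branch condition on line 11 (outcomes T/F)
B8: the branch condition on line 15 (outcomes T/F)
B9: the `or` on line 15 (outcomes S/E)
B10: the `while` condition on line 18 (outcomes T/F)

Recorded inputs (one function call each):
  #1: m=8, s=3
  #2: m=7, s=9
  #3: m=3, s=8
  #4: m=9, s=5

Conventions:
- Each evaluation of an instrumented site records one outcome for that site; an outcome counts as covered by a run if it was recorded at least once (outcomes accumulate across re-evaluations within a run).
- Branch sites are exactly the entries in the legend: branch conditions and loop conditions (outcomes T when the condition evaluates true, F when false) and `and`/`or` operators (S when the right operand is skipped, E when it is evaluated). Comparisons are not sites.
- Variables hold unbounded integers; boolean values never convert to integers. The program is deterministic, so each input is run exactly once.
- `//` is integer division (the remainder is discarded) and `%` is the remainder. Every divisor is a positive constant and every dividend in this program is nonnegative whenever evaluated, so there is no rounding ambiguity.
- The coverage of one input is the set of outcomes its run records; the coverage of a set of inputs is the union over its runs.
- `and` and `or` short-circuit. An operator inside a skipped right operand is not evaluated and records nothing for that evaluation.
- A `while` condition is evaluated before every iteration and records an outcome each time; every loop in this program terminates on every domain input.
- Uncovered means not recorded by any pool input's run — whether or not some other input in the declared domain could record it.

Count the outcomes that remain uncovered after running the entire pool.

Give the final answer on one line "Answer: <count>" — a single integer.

input #1, m=8, s=3: events B2->E, B1->F, B4->E, B3->F, B6->E, B5->F, B9->S, B8->T, B10->T, B10->T, B10->T, B10->T, B10->F; outcomes B1=F, B2=E, B3=F, B4=E, B5=F, B6=E, B8=T, B9=S, B10=T, B10=F
input #2, m=7, s=9: events B2->S, B1->T, B6->S, B5->T, B7->T, B9->S, B8->T, B10->T, B10->T, B10->T, B10->T, B10->T, B10->F; outcomes B1=T, B2=S, B5=T, B6=S, B7=T, B8=T, B9=S, B10=T, B10=F
input #3, m=3, s=8: events B2->E, B1->T, B6->S, B5->T, B7->T, B9->E, B8->F, B10->T, B10->T, B10->F; outcomes B1=T, B2=E, B5=T, B6=S, B7=T, B8=F, B9=E, B10=T, B10=F
input #4, m=9, s=5: events B2->E, B1->F, B4->E, B3->T, B6->S, B5->T, B7->F, B9->S, B8->T, B10->T, B10->T, B10->T, B10->T, B10->T, ...; outcomes B1=F, B2=E, B3=T, B4=E, B5=T, B6=S, B7=F, B8=T, B9=S, B10=T, B10=F
union over the pool: B1=T, B1=F, B2=S, B2=E, B3=T, B3=F, B4=E, B5=T, B5=F, B6=S, B6=E, B7=T, B7=F, B8=T, B8=F, B9=S, B9=E, B10=T, B10=F
uncovered (1 of 20): B4=S

Answer: 1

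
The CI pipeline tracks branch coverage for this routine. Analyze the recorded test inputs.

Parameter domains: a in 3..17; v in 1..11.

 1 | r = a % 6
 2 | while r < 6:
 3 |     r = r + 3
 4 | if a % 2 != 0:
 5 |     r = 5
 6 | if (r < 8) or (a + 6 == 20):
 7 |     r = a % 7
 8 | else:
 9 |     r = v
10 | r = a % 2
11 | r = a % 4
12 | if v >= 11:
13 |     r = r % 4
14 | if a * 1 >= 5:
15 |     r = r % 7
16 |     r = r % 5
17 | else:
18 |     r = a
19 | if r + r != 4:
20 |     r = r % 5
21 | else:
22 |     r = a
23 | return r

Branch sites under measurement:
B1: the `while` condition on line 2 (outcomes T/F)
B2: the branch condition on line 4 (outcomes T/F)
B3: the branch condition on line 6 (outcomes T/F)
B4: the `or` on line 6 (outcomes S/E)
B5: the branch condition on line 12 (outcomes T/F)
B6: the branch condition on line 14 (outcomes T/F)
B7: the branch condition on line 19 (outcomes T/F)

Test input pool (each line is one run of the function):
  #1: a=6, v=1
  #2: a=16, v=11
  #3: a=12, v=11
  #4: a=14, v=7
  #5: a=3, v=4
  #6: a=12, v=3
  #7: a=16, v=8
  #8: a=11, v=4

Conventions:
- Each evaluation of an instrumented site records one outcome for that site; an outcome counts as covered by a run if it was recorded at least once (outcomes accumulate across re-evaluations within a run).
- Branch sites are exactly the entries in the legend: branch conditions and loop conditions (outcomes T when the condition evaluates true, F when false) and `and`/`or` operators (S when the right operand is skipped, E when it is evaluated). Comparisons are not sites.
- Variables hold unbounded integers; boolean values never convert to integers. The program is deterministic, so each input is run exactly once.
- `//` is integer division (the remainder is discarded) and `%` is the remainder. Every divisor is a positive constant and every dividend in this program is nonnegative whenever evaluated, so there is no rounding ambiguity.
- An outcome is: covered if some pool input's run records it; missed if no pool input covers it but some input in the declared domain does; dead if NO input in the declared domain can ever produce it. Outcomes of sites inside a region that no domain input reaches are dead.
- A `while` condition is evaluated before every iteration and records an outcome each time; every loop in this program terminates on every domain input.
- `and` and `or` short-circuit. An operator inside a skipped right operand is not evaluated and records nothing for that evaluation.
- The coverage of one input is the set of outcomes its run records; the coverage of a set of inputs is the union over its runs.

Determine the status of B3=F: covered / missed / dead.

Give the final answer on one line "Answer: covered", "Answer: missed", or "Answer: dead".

no pool input records B3=F
but domain input (a=8, v=1) does record it -> reachable, so missed

Answer: missed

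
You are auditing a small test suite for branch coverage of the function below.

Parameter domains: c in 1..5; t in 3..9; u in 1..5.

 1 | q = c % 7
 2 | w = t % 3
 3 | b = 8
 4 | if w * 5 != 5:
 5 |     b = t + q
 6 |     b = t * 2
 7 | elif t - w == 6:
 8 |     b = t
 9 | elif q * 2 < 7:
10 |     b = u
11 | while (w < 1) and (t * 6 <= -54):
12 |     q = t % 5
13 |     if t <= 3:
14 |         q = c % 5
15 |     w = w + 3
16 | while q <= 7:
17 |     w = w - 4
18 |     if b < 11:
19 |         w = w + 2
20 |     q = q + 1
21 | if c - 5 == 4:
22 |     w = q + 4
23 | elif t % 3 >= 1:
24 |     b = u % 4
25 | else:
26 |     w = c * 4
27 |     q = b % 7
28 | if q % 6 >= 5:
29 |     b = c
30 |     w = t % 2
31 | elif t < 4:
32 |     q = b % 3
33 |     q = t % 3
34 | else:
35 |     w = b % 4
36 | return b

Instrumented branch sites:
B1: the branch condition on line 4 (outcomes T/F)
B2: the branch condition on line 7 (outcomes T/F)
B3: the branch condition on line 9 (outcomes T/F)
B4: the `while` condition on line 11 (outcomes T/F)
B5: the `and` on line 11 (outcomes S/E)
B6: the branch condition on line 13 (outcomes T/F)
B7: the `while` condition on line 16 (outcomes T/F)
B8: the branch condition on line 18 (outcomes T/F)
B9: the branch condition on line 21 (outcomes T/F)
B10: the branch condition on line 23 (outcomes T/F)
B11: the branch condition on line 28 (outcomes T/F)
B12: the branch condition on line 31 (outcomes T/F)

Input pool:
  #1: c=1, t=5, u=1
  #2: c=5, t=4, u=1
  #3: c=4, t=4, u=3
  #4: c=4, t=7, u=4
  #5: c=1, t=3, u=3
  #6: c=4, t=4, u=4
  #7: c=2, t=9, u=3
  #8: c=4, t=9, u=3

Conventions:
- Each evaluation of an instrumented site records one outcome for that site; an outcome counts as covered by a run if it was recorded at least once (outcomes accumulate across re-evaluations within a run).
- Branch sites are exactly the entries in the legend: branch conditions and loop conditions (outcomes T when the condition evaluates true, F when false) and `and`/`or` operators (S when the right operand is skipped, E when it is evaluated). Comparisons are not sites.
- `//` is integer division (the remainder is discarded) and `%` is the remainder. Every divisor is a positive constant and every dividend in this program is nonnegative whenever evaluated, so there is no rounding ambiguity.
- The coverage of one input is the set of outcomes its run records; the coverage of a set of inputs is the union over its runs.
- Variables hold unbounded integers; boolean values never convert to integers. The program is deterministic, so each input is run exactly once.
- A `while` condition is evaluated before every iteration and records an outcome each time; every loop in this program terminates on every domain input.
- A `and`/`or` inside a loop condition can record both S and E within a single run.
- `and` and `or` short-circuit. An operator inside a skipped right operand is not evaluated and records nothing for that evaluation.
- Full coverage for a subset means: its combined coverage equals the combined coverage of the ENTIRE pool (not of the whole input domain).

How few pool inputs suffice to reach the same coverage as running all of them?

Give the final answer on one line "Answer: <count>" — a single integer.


#1 (c=1, t=5, u=1) -> covered: B1=T, B4=F, B5=S, B7=T, B7=F, B8=T, B9=F, B10=T, B11=F, B12=F
#2 (c=5, t=4, u=1) -> covered: B1=F, B2=F, B3=F, B4=F, B5=S, B7=T, B7=F, B8=T, B9=F, B10=T, B11=F, B12=F
#3 (c=4, t=4, u=3) -> covered: B1=F, B2=F, B3=F, B4=F, B5=S, B7=T, B7=F, B8=T, B9=F, B10=T, B11=F, B12=F
#4 (c=4, t=7, u=4) -> covered: B1=F, B2=T, B4=F, B5=S, B7=T, B7=F, B8=T, B9=F, B10=T, B11=F, B12=F
#5 (c=1, t=3, u=3) -> covered: B1=T, B4=F, B5=E, B7=T, B7=F, B8=T, B9=F, B10=F, B11=F, B12=T
#6 (c=4, t=4, u=4) -> covered: B1=F, B2=F, B3=F, B4=F, B5=S, B7=T, B7=F, B8=T, B9=F, B10=T, B11=F, B12=F
#7 (c=2, t=9, u=3) -> covered: B1=T, B4=F, B5=E, B7=T, B7=F, B8=F, B9=F, B10=F, B11=F, B12=F
#8 (c=4, t=9, u=3) -> covered: B1=T, B4=F, B5=E, B7=T, B7=F, B8=F, B9=F, B10=F, B11=F, B12=F
the full pool covers 18 outcomes: B1=T, B1=F, B2=T, B2=F, B3=F, B4=F, B5=S, B5=E, B7=T, B7=F, B8=T, B8=F, B9=F, B10=T, B10=F, B11=F, B12=T, B12=F
no size-1 subset reaches all 18 outcomes (best union: 12/18)
no size-2 subset reaches all 18 outcomes (best union: 16/18)
no size-3 subset reaches all 18 outcomes (best union: 17/18)
the canonical winner is {2, 4, 5, 7}: size 4, full 18-outcome coverage, earliest index list among size-4 covers
Answer: 4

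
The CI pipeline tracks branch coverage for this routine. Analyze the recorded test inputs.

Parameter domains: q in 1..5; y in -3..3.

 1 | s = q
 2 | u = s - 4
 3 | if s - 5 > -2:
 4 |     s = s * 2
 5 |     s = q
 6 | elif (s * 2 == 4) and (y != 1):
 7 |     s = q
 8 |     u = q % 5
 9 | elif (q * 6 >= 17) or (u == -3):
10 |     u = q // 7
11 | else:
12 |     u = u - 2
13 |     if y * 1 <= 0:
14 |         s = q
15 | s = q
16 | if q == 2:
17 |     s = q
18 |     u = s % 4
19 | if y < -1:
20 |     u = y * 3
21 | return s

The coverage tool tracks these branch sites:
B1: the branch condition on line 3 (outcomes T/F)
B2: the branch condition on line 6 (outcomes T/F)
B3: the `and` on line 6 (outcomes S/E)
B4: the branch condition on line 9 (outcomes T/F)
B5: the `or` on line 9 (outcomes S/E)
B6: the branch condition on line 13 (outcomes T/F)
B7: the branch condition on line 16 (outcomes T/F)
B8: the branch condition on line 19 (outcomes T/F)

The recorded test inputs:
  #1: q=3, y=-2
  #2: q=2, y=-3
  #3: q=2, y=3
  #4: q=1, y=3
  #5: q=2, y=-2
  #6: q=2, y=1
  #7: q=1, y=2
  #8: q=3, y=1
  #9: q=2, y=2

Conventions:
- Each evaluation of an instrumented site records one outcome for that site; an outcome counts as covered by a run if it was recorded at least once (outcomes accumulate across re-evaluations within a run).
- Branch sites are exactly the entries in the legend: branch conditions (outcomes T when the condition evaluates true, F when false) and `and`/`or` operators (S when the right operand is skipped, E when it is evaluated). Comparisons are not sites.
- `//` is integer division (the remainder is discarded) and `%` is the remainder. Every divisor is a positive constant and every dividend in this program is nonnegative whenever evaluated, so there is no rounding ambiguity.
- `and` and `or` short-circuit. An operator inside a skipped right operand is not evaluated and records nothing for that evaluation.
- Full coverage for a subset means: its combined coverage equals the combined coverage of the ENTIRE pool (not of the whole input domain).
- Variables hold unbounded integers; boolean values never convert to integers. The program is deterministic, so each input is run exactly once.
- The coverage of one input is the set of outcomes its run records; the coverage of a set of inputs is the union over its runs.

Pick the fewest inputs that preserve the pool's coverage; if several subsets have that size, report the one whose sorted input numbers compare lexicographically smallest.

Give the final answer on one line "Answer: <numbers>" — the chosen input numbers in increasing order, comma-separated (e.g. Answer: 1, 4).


input #1, q=3, y=-2: events B1->F, B3->S, B2->F, B5->S, B4->T, B7->F, B8->T; outcomes B1=F, B2=F, B3=S, B4=T, B5=S, B7=F, B8=T
input #2, q=2, y=-3: events B1->F, B3->E, B2->T, B7->T, B8->T; outcomes B1=F, B2=T, B3=E, B7=T, B8=T
input #3, q=2, y=3: events B1->F, B3->E, B2->T, B7->T, B8->F; outcomes B1=F, B2=T, B3=E, B7=T, B8=F
input #4, q=1, y=3: events B1->F, B3->S, B2->F, B5->E, B4->T, B7->F, B8->F; outcomes B1=F, B2=F, B3=S, B4=T, B5=E, B7=F, B8=F
input #5, q=2, y=-2: events B1->F, B3->E, B2->T, B7->T, B8->T; outcomes B1=F, B2=T, B3=E, B7=T, B8=T
input #6, q=2, y=1: events B1->F, B3->E, B2->F, B5->E, B4->F, B6->F, B7->T, B8->F; outcomes B1=F, B2=F, B3=E, B4=F, B5=E, B6=F, B7=T, B8=F
input #7, q=1, y=2: events B1->F, B3->S, B2->F, B5->E, B4->T, B7->F, B8->F; outcomes B1=F, B2=F, B3=S, B4=T, B5=E, B7=F, B8=F
input #8, q=3, y=1: events B1->F, B3->S, B2->F, B5->S, B4->T, B7->F, B8->F; outcomes B1=F, B2=F, B3=S, B4=T, B5=S, B7=F, B8=F
input #9, q=2, y=2: events B1->F, B3->E, B2->T, B7->T, B8->F; outcomes B1=F, B2=T, B3=E, B7=T, B8=F
union over all inputs: B1=F, B2=T, B2=F, B3=S, B3=E, B4=T, B4=F, B5=S, B5=E, B6=F, B7=T, B7=F, B8=T, B8=F (14 outcomes)
checked all size-1 subsets: none covers 14 outcomes (max 8/14)
checked all size-2 subsets: none covers 14 outcomes (max 13/14)
inputs {1, 2, 6} (size 3) cover everything; no size-3 subset with a lexicographically smaller index list covers all 14
Answer: 1, 2, 6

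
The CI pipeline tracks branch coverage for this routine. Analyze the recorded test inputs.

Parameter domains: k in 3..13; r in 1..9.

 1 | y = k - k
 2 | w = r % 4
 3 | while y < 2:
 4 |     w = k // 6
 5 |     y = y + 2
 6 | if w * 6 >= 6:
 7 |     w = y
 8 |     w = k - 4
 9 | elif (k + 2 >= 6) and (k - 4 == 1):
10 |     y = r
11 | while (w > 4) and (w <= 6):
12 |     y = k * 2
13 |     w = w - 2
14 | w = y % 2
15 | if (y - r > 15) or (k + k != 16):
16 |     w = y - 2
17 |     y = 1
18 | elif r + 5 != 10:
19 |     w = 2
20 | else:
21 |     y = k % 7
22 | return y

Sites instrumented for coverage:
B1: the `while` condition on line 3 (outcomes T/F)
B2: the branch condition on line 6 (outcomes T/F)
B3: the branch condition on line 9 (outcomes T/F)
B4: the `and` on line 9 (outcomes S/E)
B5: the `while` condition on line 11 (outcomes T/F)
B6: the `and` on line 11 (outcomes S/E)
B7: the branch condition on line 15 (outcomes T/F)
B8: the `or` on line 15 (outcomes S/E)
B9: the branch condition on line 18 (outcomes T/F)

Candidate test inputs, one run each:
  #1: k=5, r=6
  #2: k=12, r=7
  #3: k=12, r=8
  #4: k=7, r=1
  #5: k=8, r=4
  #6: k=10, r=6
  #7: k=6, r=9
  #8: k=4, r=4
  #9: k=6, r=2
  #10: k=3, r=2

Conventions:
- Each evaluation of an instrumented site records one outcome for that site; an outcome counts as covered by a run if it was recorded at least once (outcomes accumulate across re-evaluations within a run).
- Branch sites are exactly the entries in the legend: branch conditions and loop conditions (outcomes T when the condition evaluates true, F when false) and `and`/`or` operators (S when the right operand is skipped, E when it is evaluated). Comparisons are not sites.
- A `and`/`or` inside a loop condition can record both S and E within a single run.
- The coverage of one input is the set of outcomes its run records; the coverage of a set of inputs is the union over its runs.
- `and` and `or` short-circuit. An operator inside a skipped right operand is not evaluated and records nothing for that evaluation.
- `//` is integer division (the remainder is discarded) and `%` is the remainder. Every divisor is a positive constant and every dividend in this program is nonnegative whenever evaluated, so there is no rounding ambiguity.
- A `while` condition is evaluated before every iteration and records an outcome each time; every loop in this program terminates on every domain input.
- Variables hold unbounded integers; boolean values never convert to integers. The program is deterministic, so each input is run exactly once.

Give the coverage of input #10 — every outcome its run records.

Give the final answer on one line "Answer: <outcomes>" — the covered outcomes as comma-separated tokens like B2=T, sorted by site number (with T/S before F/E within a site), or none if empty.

Running input #10 (k=3, r=2), event by event:
  B1->T, B1->F, B2->F, B4->S, B3->F, B6->S, B5->F, B8->E, B7->T
collecting distinct outcomes: B1=T, B1=F, B2=F, B3=F, B4=S, B5=F, B6=S, B7=T, B8=E

Answer: B1=T, B1=F, B2=F, B3=F, B4=S, B5=F, B6=S, B7=T, B8=E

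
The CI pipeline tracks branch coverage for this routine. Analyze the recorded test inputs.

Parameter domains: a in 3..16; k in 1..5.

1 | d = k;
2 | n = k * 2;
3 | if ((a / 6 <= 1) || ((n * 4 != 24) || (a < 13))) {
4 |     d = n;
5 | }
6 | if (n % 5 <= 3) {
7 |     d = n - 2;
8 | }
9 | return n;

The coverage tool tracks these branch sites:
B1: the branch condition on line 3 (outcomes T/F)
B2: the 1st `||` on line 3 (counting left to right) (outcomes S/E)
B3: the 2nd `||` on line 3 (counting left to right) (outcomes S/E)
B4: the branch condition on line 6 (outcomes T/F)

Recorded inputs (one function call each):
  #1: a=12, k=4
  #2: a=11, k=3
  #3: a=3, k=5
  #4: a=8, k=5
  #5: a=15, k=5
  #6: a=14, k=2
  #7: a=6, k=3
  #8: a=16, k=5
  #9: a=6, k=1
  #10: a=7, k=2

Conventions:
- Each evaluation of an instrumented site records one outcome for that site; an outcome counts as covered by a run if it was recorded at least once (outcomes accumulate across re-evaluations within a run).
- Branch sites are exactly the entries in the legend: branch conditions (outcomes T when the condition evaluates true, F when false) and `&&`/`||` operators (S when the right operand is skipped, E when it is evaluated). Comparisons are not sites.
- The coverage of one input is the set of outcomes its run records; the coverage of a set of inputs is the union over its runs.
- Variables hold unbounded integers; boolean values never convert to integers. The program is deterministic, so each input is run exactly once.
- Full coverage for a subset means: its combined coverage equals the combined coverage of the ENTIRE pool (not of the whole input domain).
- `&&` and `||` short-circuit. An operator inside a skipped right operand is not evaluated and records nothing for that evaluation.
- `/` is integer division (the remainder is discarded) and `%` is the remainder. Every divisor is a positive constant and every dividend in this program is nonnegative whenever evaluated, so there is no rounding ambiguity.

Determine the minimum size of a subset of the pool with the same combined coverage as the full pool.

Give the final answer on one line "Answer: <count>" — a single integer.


test 1 (a=12, k=4) fires B2->E, B3->S, B1->T, B4->T; hits B1=T, B2=E, B3=S, B4=T
test 2 (a=11, k=3) fires B2->S, B1->T, B4->T; hits B1=T, B2=S, B4=T
test 3 (a=3, k=5) fires B2->S, B1->T, B4->T; hits B1=T, B2=S, B4=T
test 4 (a=8, k=5) fires B2->S, B1->T, B4->T; hits B1=T, B2=S, B4=T
test 5 (a=15, k=5) fires B2->E, B3->S, B1->T, B4->T; hits B1=T, B2=E, B3=S, B4=T
test 6 (a=14, k=2) fires B2->E, B3->S, B1->T, B4->F; hits B1=T, B2=E, B3=S, B4=F
test 7 (a=6, k=3) fires B2->S, B1->T, B4->T; hits B1=T, B2=S, B4=T
test 8 (a=16, k=5) fires B2->E, B3->S, B1->T, B4->T; hits B1=T, B2=E, B3=S, B4=T
test 9 (a=6, k=1) fires B2->S, B1->T, B4->T; hits B1=T, B2=S, B4=T
test 10 (a=7, k=2) fires B2->S, B1->T, B4->F; hits B1=T, B2=S, B4=F
union over all inputs: B1=T, B2=S, B2=E, B3=S, B4=T, B4=F (6 outcomes)
every size-1 subset falls short of the 6 outcomes (best: 4/6)
size 2: inputs {1, 10} cover all 6 outcomes, and no lexicographically smaller subset of this size does
Answer: 2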